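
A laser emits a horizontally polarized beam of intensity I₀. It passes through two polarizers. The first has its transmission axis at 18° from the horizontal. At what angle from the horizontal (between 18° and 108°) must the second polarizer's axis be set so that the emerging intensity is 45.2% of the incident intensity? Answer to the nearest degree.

θ ≈ 63°

By Malus's law, I₁ = I₀ cos²(18° − 0°) = I₀ cos²(18°) = 0.9045 I₀.
Need I₂/I₀ = 0.452, so cos²(θ − 18°) = 0.452 / 0.9045 = 0.4997.
θ − 18° = arccos(√0.4997) = 45.0°, giving θ ≈ 18 + 45.0 = 63.0°.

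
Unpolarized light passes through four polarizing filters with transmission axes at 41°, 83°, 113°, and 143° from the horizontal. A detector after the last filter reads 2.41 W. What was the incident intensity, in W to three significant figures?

I₀ ≈ 15.5 W

Unpolarized light through the first polarizer → I₁ = ½ I₀, now polarized at 41°.
I₂ = I₁ cos²(83° − 41°) = 0.5 I₀ · cos²(42°) = 0.2761 I₀.
I₃ = I₂ cos²(113° − 83°) = 0.2761 I₀ · cos²(30°) = 0.2071 I₀.
I₄ = I₃ cos²(143° − 113°) = 0.2071 I₀ · cos²(30°) = 0.1553 I₀.
So 2.41 W = 0.1553 I₀, giving I₀ = 2.41/0.1553 = 15.52 W.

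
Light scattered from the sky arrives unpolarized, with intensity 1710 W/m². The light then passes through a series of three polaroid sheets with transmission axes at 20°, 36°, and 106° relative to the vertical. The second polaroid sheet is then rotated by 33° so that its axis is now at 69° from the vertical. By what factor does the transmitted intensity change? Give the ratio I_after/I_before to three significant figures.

I_new/I_old ≈ 2.54

Before rotation:
Unpolarized light through the first polarizer → I₁ = ½ I₀, now polarized at 20°.
I₂ = I₁ cos²(36° − 20°) = 0.5 I₀ · cos²(16°) = 0.462 I₀.
I₃ = I₂ cos²(106° − 36°) = 0.462 I₀ · cos²(70°) = 0.05405 I₀.
After rotation:
Unpolarized light through the first polarizer → I₁ = ½ I₀, now polarized at 20°.
I₂ = I₁ cos²(69° − 20°) = 0.5 I₀ · cos²(49°) = 0.2152 I₀.
I₃ = I₂ cos²(106° − 69°) = 0.2152 I₀ · cos²(37°) = 0.1373 I₀.
Ratio = 0.1373 / 0.05405 = 2.54.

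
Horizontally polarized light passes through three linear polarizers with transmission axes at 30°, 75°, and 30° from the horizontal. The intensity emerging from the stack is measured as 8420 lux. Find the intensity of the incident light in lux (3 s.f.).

I₀ ≈ 4.49e4 lux

By Malus's law, I₁ = I₀ cos²(30° − 0°) = I₀ cos²(30°) = 0.75 I₀.
I₂ = I₁ cos²(75° − 30°) = 0.75 I₀ · cos²(45°) = 0.375 I₀.
I₃ = I₂ cos²(30° − 75°) = 0.375 I₀ · cos²(45°) = 0.1875 I₀.
So 8420 lux = 0.1875 I₀, giving I₀ = 8420/0.1875 = 4.491e+04 lux.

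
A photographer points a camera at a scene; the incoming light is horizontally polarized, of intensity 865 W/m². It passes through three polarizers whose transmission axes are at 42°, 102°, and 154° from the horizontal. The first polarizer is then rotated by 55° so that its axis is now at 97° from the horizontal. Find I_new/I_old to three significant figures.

I_new/I_old ≈ 0.107

Before rotation:
I₁ = I₀ cos²(42° − 0°) = I₀ cos²(42°) = 0.5523 I₀.
I₂ = I₁ cos²(102° − 42°) = 0.5523 I₀ · cos²(60°) = 0.1381 I₀.
I₃ = I₂ cos²(154° − 102°) = 0.1381 I₀ · cos²(52°) = 0.05233 I₀.
After rotation:
I₁ = I₀ cos²(97° − 0°) = I₀ cos²(83°) = 0.01485 I₀.
I₂ = I₁ cos²(102° − 97°) = 0.01485 I₀ · cos²(5°) = 0.01474 I₀.
I₃ = I₂ cos²(154° − 102°) = 0.01474 I₀ · cos²(52°) = 0.005587 I₀.
Ratio = 0.005587 / 0.05233 = 0.1068.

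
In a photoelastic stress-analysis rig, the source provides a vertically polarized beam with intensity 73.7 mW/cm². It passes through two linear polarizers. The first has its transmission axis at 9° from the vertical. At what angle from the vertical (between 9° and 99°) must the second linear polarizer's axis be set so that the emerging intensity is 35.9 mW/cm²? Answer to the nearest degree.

I₁ = I₀ cos²(9° − 0°) = I₀ cos²(9°) = 0.9755 I₀.
Target fraction: 35.9 / 73.7 mW/cm² = 0.4871 of I₀.
Need I₂/I₀ = 0.4871, so cos²(θ − 9°) = 0.4871 / 0.9755 = 0.4993.
θ − 9° = arccos(√0.4993) = 45.0°, giving θ ≈ 9 + 45.0 = 54.0°.

θ ≈ 54°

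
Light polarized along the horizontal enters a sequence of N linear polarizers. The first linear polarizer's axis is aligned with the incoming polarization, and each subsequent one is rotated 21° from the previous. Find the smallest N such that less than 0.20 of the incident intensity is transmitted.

N = 13

First polarizer is aligned with the polarization: full transmission.
Each further stage multiplies by cos²(21°) = 0.8716.
After N polarizers: T = 0.8716^(N−1). Require T < 0.20 ⇒ N−1 > ln(0.20)/ln(0.8716) = 11.71, so N−1 ≥ 12 and N = 13.
Check: N=13 gives T = 0.1922 < 0.20; N=12 gives T = 0.2205.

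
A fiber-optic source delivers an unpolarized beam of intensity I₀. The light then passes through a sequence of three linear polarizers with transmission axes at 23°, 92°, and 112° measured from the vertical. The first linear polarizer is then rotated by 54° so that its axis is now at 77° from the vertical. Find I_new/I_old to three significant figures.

I_new/I_old ≈ 7.26

Before rotation:
Unpolarized light through the first polarizer → I₁ = ½ I₀, now polarized at 23°.
I₂ = I₁ cos²(92° − 23°) = 0.5 I₀ · cos²(69°) = 0.06421 I₀.
I₃ = I₂ cos²(112° − 92°) = 0.06421 I₀ · cos²(20°) = 0.0567 I₀.
After rotation:
Unpolarized light through the first polarizer → I₁ = ½ I₀, now polarized at 77°.
I₂ = I₁ cos²(92° − 77°) = 0.5 I₀ · cos²(15°) = 0.4665 I₀.
I₃ = I₂ cos²(112° − 92°) = 0.4665 I₀ · cos²(20°) = 0.4119 I₀.
Ratio = 0.4119 / 0.0567 = 7.265.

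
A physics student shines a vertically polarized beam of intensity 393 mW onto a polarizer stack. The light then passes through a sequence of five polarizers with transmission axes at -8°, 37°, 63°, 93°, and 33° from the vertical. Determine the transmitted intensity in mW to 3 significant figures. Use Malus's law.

I ≈ 29.2 mW

By Malus's law, I₁ = 393 mW · cos²(8°) = 385.4 mW.
I₂ = I₁ · cos²(45°) = 385.4 · 0.5 = 192.7 mW.
I₃ = I₂ · cos²(26°) = 192.7 · 0.8078 = 155.7 mW.
I₄ = I₃ · cos²(30°) = 155.7 · 0.75 = 116.7 mW.
I₅ = I₄ · cos²(60°) = 116.7 · 0.25 = 29.19 mW.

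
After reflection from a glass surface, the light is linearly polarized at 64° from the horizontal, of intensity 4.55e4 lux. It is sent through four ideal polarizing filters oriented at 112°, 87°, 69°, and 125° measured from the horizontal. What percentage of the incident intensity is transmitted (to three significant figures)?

I₁ = 4.55e4 lux · cos²(48°) = 2.037e+04 lux.
I₂ = I₁ · cos²(25°) = 2.037e+04 · 0.8214 = 1.673e+04 lux.
I₃ = I₂ · cos²(18°) = 1.673e+04 · 0.9045 = 1.514e+04 lux.
I₄ = I₃ · cos²(56°) = 1.514e+04 · 0.3127 = 4733 lux.
That is 10.4% of the incident intensity.

≈ 10.4%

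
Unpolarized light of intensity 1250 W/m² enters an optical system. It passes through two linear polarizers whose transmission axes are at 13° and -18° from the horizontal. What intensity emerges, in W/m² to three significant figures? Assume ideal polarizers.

Unpolarized light through the first polarizer → I₁ = 1250 W/m²/2 = 625 W/m², polarized at 13°.
I₂ = I₁ · cos²(31°) = 625 · 0.7347 = 459.2 W/m².

I ≈ 459 W/m²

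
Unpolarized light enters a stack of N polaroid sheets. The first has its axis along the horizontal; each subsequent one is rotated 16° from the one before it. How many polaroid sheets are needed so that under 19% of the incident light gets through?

First polarizer halves the unpolarized light: factor 1/2.
Each further stage multiplies by cos²(16°) = 0.924.
After N polarizers: T = 0.5·0.924^(N−1). Require T < 0.19 ⇒ N−1 > ln(0.19/0.5)/ln(0.924) = 12.25, so N−1 ≥ 13 and N = 14.
Check: N=14 gives T = 0.179 < 0.19; N=13 gives T = 0.1937.

N = 14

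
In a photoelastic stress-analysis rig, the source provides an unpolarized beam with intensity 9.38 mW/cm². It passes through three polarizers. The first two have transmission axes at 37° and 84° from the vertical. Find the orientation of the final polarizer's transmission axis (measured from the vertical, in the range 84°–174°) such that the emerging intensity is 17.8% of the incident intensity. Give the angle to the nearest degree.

Unpolarized light through the first polarizer → I₁ = ½ I₀, now polarized at 37°.
I₂ = I₁ cos²(84° − 37°) = 0.5 I₀ · cos²(47°) = 0.2326 I₀.
Need I₃/I₀ = 0.178, so cos²(θ − 84°) = 0.178 / 0.2326 = 0.7654.
θ − 84° = arccos(√0.7654) = 29.0°, giving θ ≈ 84 + 29.0 = 113.0°.

θ ≈ 113°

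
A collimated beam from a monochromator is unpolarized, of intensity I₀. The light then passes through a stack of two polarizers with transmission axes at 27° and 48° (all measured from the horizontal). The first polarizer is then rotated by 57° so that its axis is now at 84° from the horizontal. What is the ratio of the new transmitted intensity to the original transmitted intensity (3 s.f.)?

I_new/I_old ≈ 0.751

Before rotation:
Unpolarized light through the first polarizer → I₁ = ½ I₀, now polarized at 27°.
I₂ = I₁ cos²(48° − 27°) = 0.5 I₀ · cos²(21°) = 0.4358 I₀.
After rotation:
Unpolarized light through the first polarizer → I₁ = ½ I₀, now polarized at 84°.
I₂ = I₁ cos²(48° − 84°) = 0.5 I₀ · cos²(36°) = 0.3273 I₀.
Ratio = 0.3273 / 0.4358 = 0.751.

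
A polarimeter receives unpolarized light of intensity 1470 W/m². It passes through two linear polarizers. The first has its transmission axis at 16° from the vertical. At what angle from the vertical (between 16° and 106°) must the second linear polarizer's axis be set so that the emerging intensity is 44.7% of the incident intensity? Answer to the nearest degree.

θ ≈ 35°

Unpolarized light through the first polarizer → I₁ = ½ I₀, now polarized at 16°.
Need I₂/I₀ = 0.447, so cos²(θ − 16°) = 0.447 / 0.5 = 0.894.
θ − 16° = arccos(√0.894) = 19.0°, giving θ ≈ 16 + 19.0 = 35.0°.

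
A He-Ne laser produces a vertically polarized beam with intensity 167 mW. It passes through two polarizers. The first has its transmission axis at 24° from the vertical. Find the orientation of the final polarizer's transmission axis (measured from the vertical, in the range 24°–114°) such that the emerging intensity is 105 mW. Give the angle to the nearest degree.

θ ≈ 54°

I₁ = I₀ cos²(24° − 0°) = I₀ cos²(24°) = 0.8346 I₀.
Target fraction: 105 / 167 mW = 0.6287 of I₀.
Need I₂/I₀ = 0.6287, so cos²(θ − 24°) = 0.6287 / 0.8346 = 0.7534.
θ − 24° = arccos(√0.7534) = 29.8°, giving θ ≈ 24 + 29.8 = 53.8°.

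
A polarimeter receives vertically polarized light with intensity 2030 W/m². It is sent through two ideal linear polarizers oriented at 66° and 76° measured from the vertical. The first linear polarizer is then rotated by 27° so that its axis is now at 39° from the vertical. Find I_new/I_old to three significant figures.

I_new/I_old ≈ 2.40

Before rotation:
I₁ = I₀ cos²(66° − 0°) = I₀ cos²(66°) = 0.1654 I₀.
I₂ = I₁ cos²(76° − 66°) = 0.1654 I₀ · cos²(10°) = 0.1604 I₀.
After rotation:
I₁ = I₀ cos²(39° − 0°) = I₀ cos²(39°) = 0.604 I₀.
I₂ = I₁ cos²(76° − 39°) = 0.604 I₀ · cos²(37°) = 0.3852 I₀.
Ratio = 0.3852 / 0.1604 = 2.401.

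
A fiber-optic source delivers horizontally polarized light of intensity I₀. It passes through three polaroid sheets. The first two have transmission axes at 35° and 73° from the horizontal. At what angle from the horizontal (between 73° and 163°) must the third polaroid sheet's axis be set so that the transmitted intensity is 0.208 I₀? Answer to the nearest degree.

θ ≈ 118°

I₁ = I₀ cos²(35° − 0°) = I₀ cos²(35°) = 0.671 I₀.
I₂ = I₁ cos²(73° − 35°) = 0.671 I₀ · cos²(38°) = 0.4167 I₀.
Need I₃/I₀ = 0.208, so cos²(θ − 73°) = 0.208 / 0.4167 = 0.4992.
θ − 73° = arccos(√0.4992) = 45.0°, giving θ ≈ 73 + 45.0 = 118.0°.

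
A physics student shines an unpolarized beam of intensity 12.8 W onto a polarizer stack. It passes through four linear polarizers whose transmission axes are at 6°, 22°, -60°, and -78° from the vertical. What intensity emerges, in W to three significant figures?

Unpolarized light through the first polarizer → I₁ = 12.8 W/2 = 6.4 W, polarized at 6°.
I₂ = I₁ · cos²(16°) = 6.4 · 0.924 = 5.914 W.
I₃ = I₂ · cos²(82°) = 5.914 · 0.01937 = 0.1145 W.
I₄ = I₃ · cos²(18°) = 0.1145 · 0.9045 = 0.1036 W.

I ≈ 0.104 W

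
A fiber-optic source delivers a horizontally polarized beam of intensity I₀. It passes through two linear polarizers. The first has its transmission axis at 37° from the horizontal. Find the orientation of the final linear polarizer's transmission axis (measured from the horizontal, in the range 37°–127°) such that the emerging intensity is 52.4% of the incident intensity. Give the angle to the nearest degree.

θ ≈ 62°

By Malus's law, I₁ = I₀ cos²(37° − 0°) = I₀ cos²(37°) = 0.6378 I₀.
Need I₂/I₀ = 0.524, so cos²(θ − 37°) = 0.524 / 0.6378 = 0.8216.
θ − 37° = arccos(√0.8216) = 25.0°, giving θ ≈ 37 + 25.0 = 62.0°.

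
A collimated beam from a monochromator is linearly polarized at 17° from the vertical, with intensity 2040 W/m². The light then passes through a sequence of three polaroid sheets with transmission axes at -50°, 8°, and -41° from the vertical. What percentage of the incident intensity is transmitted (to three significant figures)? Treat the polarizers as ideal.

≈ 1.85%

I₁ = 2040 W/m² · cos²(67°) = 311.4 W/m².
I₂ = I₁ · cos²(58°) = 311.4 · 0.2808 = 87.46 W/m².
I₃ = I₂ · cos²(49°) = 87.46 · 0.4304 = 37.64 W/m².
That is 1.845% of the incident intensity.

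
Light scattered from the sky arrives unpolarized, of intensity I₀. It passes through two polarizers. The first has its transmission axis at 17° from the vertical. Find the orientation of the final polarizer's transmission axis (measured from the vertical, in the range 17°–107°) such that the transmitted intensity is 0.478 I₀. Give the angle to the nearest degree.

θ ≈ 29°

Unpolarized light through the first polarizer → I₁ = ½ I₀, now polarized at 17°.
Need I₂/I₀ = 0.478, so cos²(θ − 17°) = 0.478 / 0.5 = 0.956.
θ − 17° = arccos(√0.956) = 12.1°, giving θ ≈ 17 + 12.1 = 29.1°.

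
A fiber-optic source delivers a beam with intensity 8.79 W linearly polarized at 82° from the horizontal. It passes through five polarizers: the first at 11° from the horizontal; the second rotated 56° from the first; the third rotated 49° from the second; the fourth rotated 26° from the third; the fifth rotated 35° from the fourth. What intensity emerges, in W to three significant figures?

I ≈ 0.0680 W

I₁ = 8.79 W · cos²(71°) = 0.9317 W.
I₂ = I₁ · cos²(56°) = 0.9317 · 0.3127 = 0.2913 W.
I₃ = I₂ · cos²(49°) = 0.2913 · 0.4304 = 0.1254 W.
I₄ = I₃ · cos²(26°) = 0.1254 · 0.8078 = 0.1013 W.
I₅ = I₄ · cos²(35°) = 0.1013 · 0.671 = 0.06797 W.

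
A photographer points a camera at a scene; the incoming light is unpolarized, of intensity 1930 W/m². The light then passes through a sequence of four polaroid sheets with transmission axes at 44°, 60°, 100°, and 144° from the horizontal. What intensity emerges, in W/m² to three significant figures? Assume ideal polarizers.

I ≈ 271 W/m²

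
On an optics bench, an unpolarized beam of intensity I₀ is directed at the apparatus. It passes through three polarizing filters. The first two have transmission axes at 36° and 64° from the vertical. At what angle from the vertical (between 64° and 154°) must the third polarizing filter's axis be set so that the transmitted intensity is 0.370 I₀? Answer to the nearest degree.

Unpolarized light through the first polarizer → I₁ = ½ I₀, now polarized at 36°.
I₂ = I₁ cos²(64° − 36°) = 0.5 I₀ · cos²(28°) = 0.3898 I₀.
Need I₃/I₀ = 0.37, so cos²(θ − 64°) = 0.37 / 0.3898 = 0.9492.
θ − 64° = arccos(√0.9492) = 13.0°, giving θ ≈ 64 + 13.0 = 77.0°.

θ ≈ 77°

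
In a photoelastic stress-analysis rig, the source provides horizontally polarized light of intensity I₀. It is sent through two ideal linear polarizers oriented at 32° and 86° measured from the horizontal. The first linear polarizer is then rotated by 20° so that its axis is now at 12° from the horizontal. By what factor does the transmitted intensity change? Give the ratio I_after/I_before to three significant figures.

I_new/I_old ≈ 0.293

Before rotation:
By Malus's law, I₁ = I₀ cos²(32° − 0°) = I₀ cos²(32°) = 0.7192 I₀.
I₂ = I₁ cos²(86° − 32°) = 0.7192 I₀ · cos²(54°) = 0.2485 I₀.
After rotation:
I₁ = I₀ cos²(12° − 0°) = I₀ cos²(12°) = 0.9568 I₀.
I₂ = I₁ cos²(86° − 12°) = 0.9568 I₀ · cos²(74°) = 0.07269 I₀.
Ratio = 0.07269 / 0.2485 = 0.2926.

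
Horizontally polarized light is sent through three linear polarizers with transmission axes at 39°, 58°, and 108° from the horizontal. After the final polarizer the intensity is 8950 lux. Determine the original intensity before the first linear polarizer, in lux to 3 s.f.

I₁ = I₀ cos²(39° − 0°) = I₀ cos²(39°) = 0.604 I₀.
I₂ = I₁ cos²(58° − 39°) = 0.604 I₀ · cos²(19°) = 0.5399 I₀.
I₃ = I₂ cos²(108° − 58°) = 0.5399 I₀ · cos²(50°) = 0.2231 I₀.
So 8950 lux = 0.2231 I₀, giving I₀ = 8950/0.2231 = 4.012e+04 lux.

I₀ ≈ 4.01e4 lux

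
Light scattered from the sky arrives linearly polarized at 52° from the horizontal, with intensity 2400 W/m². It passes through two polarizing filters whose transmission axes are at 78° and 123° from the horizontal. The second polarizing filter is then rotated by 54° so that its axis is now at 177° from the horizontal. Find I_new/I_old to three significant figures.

I_new/I_old ≈ 0.0489

Before rotation:
I₁ = I₀ cos²(78° − 52°) = I₀ cos²(26°) = 0.8078 I₀.
I₂ = I₁ cos²(123° − 78°) = 0.8078 I₀ · cos²(45°) = 0.4039 I₀.
After rotation:
I₁ = I₀ cos²(78° − 52°) = I₀ cos²(26°) = 0.8078 I₀.
Angle between axes 1 and 2: 81°. I₂ = 0.8078 I₀ · cos²(81°) = 0.01977 I₀.
Ratio = 0.01977 / 0.4039 = 0.04894.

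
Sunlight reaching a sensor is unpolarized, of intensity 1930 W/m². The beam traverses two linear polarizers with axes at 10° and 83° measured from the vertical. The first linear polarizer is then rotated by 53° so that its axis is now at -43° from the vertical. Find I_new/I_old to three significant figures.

Before rotation:
Unpolarized light through the first polarizer → I₁ = ½ I₀, now polarized at 10°.
I₂ = I₁ cos²(83° − 10°) = 0.5 I₀ · cos²(73°) = 0.04274 I₀.
After rotation:
Unpolarized light through the first polarizer → I₁ = ½ I₀, now polarized at -43°.
Angle between axes 1 and 2: 54°. I₂ = 0.5 I₀ · cos²(54°) = 0.1727 I₀.
Ratio = 0.1727 / 0.04274 = 4.042.

I_new/I_old ≈ 4.04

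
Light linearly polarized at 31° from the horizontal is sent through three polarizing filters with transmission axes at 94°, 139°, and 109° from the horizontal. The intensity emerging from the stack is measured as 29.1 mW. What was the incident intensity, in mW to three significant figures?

I₀ ≈ 377 mW

By Malus's law, I₁ = I₀ cos²(94° − 31°) = I₀ cos²(63°) = 0.2061 I₀.
I₂ = I₁ cos²(139° − 94°) = 0.2061 I₀ · cos²(45°) = 0.1031 I₀.
I₃ = I₂ cos²(109° − 139°) = 0.1031 I₀ · cos²(30°) = 0.07729 I₀.
So 29.1 mW = 0.07729 I₀, giving I₀ = 29.1/0.07729 = 376.5 mW.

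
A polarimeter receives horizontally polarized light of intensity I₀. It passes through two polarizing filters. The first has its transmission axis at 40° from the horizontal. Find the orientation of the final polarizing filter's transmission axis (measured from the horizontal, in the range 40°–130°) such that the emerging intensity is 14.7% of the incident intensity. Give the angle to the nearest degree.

θ ≈ 100°

By Malus's law, I₁ = I₀ cos²(40° − 0°) = I₀ cos²(40°) = 0.5868 I₀.
Need I₂/I₀ = 0.147, so cos²(θ − 40°) = 0.147 / 0.5868 = 0.2505.
θ − 40° = arccos(√0.2505) = 60.0°, giving θ ≈ 40 + 60.0 = 100.0°.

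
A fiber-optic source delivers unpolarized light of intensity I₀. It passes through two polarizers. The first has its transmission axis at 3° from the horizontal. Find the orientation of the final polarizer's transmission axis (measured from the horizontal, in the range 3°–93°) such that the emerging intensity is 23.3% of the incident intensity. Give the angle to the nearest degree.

Unpolarized light through the first polarizer → I₁ = ½ I₀, now polarized at 3°.
Need I₂/I₀ = 0.233, so cos²(θ − 3°) = 0.233 / 0.5 = 0.466.
θ − 3° = arccos(√0.466) = 46.9°, giving θ ≈ 3 + 46.9 = 49.9°.

θ ≈ 50°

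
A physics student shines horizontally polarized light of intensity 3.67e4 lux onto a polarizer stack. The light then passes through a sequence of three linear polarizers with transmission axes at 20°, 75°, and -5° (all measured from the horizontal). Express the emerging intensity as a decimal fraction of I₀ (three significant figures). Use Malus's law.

I/I₀ ≈ 0.00876

By Malus's law, I₁ = 3.67e4 lux · cos²(20°) = 3.241e+04 lux.
I₂ = I₁ · cos²(55°) = 3.241e+04 · 0.329 = 1.066e+04 lux.
I₃ = I₂ · cos²(80°) = 1.066e+04 · 0.03015 = 321.5 lux.
Transmitted fraction = 0.00876.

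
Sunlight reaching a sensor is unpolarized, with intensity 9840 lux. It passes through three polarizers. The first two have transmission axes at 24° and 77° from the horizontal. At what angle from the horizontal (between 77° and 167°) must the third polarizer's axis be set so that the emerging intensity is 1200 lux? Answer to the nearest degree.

Unpolarized light through the first polarizer → I₁ = ½ I₀, now polarized at 24°.
I₂ = I₁ cos²(77° − 24°) = 0.5 I₀ · cos²(53°) = 0.1811 I₀.
Target fraction: 1200 / 9840 lux = 0.122 of I₀.
Need I₃/I₀ = 0.122, so cos²(θ − 77°) = 0.122 / 0.1811 = 0.6734.
θ − 77° = arccos(√0.6734) = 34.9°, giving θ ≈ 77 + 34.9 = 111.9°.

θ ≈ 112°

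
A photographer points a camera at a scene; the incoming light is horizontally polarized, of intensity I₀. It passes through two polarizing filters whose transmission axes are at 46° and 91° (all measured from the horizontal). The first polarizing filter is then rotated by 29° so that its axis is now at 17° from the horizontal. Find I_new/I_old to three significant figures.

I_new/I_old ≈ 0.288

Before rotation:
I₁ = I₀ cos²(46° − 0°) = I₀ cos²(46°) = 0.4826 I₀.
I₂ = I₁ cos²(91° − 46°) = 0.4826 I₀ · cos²(45°) = 0.2413 I₀.
After rotation:
I₁ = I₀ cos²(17° − 0°) = I₀ cos²(17°) = 0.9145 I₀.
I₂ = I₁ cos²(91° − 17°) = 0.9145 I₀ · cos²(74°) = 0.06948 I₀.
Ratio = 0.06948 / 0.2413 = 0.288.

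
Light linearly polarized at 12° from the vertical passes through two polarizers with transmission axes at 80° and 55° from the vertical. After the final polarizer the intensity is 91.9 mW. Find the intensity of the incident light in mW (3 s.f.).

I₀ ≈ 797 mW

I₁ = I₀ cos²(80° − 12°) = I₀ cos²(68°) = 0.1403 I₀.
I₂ = I₁ cos²(55° − 80°) = 0.1403 I₀ · cos²(25°) = 0.1153 I₀.
So 91.9 mW = 0.1153 I₀, giving I₀ = 91.9/0.1153 = 797.3 mW.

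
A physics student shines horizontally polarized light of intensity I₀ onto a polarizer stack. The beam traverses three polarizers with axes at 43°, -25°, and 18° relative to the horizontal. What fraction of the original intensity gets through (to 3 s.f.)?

I₁ = I₀ cos²(43° − 0°) = I₀ cos²(43°) = 0.5349 I₀.
I₂ = I₁ cos²(-25° − 43°) = 0.5349 I₀ · cos²(68°) = 0.07506 I₀.
I₃ = I₂ cos²(18° + 25°) = 0.07506 I₀ · cos²(43°) = 0.04015 I₀.
Transmitted fraction = 0.04015.

≈ 0.0401 I₀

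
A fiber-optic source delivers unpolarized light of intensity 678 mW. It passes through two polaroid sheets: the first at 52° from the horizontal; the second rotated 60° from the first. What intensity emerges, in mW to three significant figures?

Unpolarized light through the first polarizer → I₁ = 678 mW/2 = 339 mW, polarized at 52°.
I₂ = I₁ · cos²(60°) = 339 · 0.25 = 84.75 mW.

I ≈ 84.8 mW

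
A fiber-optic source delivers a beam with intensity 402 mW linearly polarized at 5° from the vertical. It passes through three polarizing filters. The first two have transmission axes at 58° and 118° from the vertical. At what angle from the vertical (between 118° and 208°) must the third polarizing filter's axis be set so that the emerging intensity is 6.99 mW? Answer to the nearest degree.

θ ≈ 182°

I₁ = I₀ cos²(58° − 5°) = I₀ cos²(53°) = 0.3622 I₀.
I₂ = I₁ cos²(118° − 58°) = 0.3622 I₀ · cos²(60°) = 0.09055 I₀.
Target fraction: 6.99 / 402 mW = 0.01739 of I₀.
Need I₃/I₀ = 0.01739, so cos²(θ − 118°) = 0.01739 / 0.09055 = 0.192.
θ − 118° = arccos(√0.192) = 64.0°, giving θ ≈ 118 + 64.0 = 182.0°.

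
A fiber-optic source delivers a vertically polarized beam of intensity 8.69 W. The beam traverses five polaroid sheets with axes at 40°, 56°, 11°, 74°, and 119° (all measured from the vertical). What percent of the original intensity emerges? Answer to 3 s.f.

≈ 2.79%

I₁ = 8.69 W · cos²(40°) = 5.1 W.
I₂ = I₁ · cos²(16°) = 5.1 · 0.924 = 4.712 W.
I₃ = I₂ · cos²(45°) = 4.712 · 0.5 = 2.356 W.
I₄ = I₃ · cos²(63°) = 2.356 · 0.2061 = 0.4856 W.
I₅ = I₄ · cos²(45°) = 0.4856 · 0.5 = 0.2428 W.
That is 2.794% of the incident intensity.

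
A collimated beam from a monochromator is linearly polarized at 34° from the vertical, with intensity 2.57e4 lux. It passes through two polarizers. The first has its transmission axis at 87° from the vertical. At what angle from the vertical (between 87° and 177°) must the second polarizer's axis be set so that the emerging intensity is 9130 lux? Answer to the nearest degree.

By Malus's law, I₁ = I₀ cos²(87° − 34°) = I₀ cos²(53°) = 0.3622 I₀.
Target fraction: 9130 / 2.57e4 lux = 0.3553 of I₀.
Need I₂/I₀ = 0.3553, so cos²(θ − 87°) = 0.3553 / 0.3622 = 0.9809.
θ − 87° = arccos(√0.9809) = 8.0°, giving θ ≈ 87 + 8.0 = 95.0°.

θ ≈ 95°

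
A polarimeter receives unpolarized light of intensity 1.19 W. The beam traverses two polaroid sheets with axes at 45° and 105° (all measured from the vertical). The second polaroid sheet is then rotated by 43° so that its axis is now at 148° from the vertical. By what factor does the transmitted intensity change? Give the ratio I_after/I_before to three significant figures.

Before rotation:
Unpolarized light through the first polarizer → I₁ = ½ I₀, now polarized at 45°.
I₂ = I₁ cos²(105° − 45°) = 0.5 I₀ · cos²(60°) = 0.125 I₀.
After rotation:
Unpolarized light through the first polarizer → I₁ = ½ I₀, now polarized at 45°.
Angle between axes 1 and 2: 77°. I₂ = 0.5 I₀ · cos²(77°) = 0.0253 I₀.
Ratio = 0.0253 / 0.125 = 0.2024.

I_new/I_old ≈ 0.202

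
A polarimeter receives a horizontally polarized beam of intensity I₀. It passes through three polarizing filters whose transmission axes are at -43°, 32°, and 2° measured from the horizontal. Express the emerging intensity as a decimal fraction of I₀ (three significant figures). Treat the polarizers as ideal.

By Malus's law, I₁ = I₀ cos²(-43° − 0°) = I₀ cos²(43°) = 0.5349 I₀.
I₂ = I₁ cos²(32° + 43°) = 0.5349 I₀ · cos²(75°) = 0.03583 I₀.
I₃ = I₂ cos²(2° − 32°) = 0.03583 I₀ · cos²(30°) = 0.02687 I₀.
Transmitted fraction = 0.02687.

≈ 0.0269 I₀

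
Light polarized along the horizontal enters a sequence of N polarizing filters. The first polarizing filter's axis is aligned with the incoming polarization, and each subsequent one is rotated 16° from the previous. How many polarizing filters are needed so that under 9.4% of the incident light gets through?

First polarizer is aligned with the polarization: full transmission.
Each further stage multiplies by cos²(16°) = 0.924.
After N polarizers: T = 0.924^(N−1). Require T < 0.094 ⇒ N−1 > ln(0.094)/ln(0.924) = 29.92, so N−1 ≥ 30 and N = 31.
Check: N=31 gives T = 0.09343 < 0.094; N=30 gives T = 0.1011.

N = 31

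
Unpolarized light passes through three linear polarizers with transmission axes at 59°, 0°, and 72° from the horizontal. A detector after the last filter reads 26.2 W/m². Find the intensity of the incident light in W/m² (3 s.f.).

I₀ ≈ 2070 W/m²

Unpolarized light through the first polarizer → I₁ = ½ I₀, now polarized at 59°.
I₂ = I₁ cos²(0° − 59°) = 0.5 I₀ · cos²(59°) = 0.1326 I₀.
I₃ = I₂ cos²(72° − 0°) = 0.1326 I₀ · cos²(72°) = 0.01267 I₀.
So 26.2 W/m² = 0.01267 I₀, giving I₀ = 26.2/0.01267 = 2069 W/m².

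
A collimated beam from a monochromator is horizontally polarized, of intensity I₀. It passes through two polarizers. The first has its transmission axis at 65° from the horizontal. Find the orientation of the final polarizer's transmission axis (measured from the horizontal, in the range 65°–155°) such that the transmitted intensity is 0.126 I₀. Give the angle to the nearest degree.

θ ≈ 98°

I₁ = I₀ cos²(65° − 0°) = I₀ cos²(65°) = 0.1786 I₀.
Need I₂/I₀ = 0.126, so cos²(θ − 65°) = 0.126 / 0.1786 = 0.7055.
θ − 65° = arccos(√0.7055) = 32.9°, giving θ ≈ 65 + 32.9 = 97.9°.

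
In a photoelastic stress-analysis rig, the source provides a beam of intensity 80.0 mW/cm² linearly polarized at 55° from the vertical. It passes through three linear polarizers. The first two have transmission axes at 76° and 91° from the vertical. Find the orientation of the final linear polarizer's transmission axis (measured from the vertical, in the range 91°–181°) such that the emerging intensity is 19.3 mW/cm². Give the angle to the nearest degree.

θ ≈ 148°

By Malus's law, I₁ = I₀ cos²(76° − 55°) = I₀ cos²(21°) = 0.8716 I₀.
I₂ = I₁ cos²(91° − 76°) = 0.8716 I₀ · cos²(15°) = 0.8132 I₀.
Target fraction: 19.3 / 80.0 mW/cm² = 0.2413 of I₀.
Need I₃/I₀ = 0.2413, so cos²(θ − 91°) = 0.2413 / 0.8132 = 0.2967.
θ − 91° = arccos(√0.2967) = 57.0°, giving θ ≈ 91 + 57.0 = 148.0°.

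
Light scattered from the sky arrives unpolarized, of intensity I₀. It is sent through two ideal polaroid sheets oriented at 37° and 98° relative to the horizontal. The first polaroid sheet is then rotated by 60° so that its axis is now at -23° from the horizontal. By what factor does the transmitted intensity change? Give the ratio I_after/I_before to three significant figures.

I_new/I_old ≈ 1.13

Before rotation:
Unpolarized light through the first polarizer → I₁ = ½ I₀, now polarized at 37°.
I₂ = I₁ cos²(98° − 37°) = 0.5 I₀ · cos²(61°) = 0.1175 I₀.
After rotation:
Unpolarized light through the first polarizer → I₁ = ½ I₀, now polarized at -23°.
Angle between axes 1 and 2: 59°. I₂ = 0.5 I₀ · cos²(59°) = 0.1326 I₀.
Ratio = 0.1326 / 0.1175 = 1.129.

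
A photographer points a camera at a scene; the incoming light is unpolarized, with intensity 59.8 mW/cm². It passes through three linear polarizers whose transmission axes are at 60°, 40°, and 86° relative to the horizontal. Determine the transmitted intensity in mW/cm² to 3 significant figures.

I ≈ 12.7 mW/cm²

Unpolarized light through the first polarizer → I₁ = 59.8 mW/cm²/2 = 29.9 mW/cm², polarized at 60°.
I₂ = I₁ · cos²(20°) = 29.9 · 0.883 = 26.4 mW/cm².
I₃ = I₂ · cos²(46°) = 26.4 · 0.4826 = 12.74 mW/cm².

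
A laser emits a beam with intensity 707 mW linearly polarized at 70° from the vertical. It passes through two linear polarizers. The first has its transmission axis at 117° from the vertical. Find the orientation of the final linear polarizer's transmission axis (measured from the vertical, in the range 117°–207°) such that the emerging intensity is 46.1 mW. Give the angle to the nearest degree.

θ ≈ 185°

By Malus's law, I₁ = I₀ cos²(117° − 70°) = I₀ cos²(47°) = 0.4651 I₀.
Target fraction: 46.1 / 707 mW = 0.06521 of I₀.
Need I₂/I₀ = 0.06521, so cos²(θ − 117°) = 0.06521 / 0.4651 = 0.1402.
θ − 117° = arccos(√0.1402) = 68.0°, giving θ ≈ 117 + 68.0 = 185.0°.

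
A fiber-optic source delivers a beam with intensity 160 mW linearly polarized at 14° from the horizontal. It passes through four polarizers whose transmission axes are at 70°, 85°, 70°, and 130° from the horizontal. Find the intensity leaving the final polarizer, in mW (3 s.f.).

I₁ = 160 mW · cos²(56°) = 50.03 mW.
I₂ = I₁ · cos²(15°) = 50.03 · 0.933 = 46.68 mW.
I₃ = I₂ · cos²(15°) = 46.68 · 0.933 = 43.55 mW.
I₄ = I₃ · cos²(60°) = 43.55 · 0.25 = 10.89 mW.

I ≈ 10.9 mW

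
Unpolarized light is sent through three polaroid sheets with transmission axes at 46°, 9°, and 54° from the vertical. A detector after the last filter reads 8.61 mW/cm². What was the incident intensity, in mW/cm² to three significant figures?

I₀ ≈ 54.0 mW/cm²

Unpolarized light through the first polarizer → I₁ = ½ I₀, now polarized at 46°.
I₂ = I₁ cos²(9° − 46°) = 0.5 I₀ · cos²(37°) = 0.3189 I₀.
I₃ = I₂ cos²(54° − 9°) = 0.3189 I₀ · cos²(45°) = 0.1595 I₀.
So 8.61 mW/cm² = 0.1595 I₀, giving I₀ = 8.61/0.1595 = 54 mW/cm².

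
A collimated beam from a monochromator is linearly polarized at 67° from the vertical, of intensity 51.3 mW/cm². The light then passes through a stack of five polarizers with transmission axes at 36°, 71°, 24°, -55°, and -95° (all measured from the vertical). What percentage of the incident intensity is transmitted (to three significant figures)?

≈ 0.490%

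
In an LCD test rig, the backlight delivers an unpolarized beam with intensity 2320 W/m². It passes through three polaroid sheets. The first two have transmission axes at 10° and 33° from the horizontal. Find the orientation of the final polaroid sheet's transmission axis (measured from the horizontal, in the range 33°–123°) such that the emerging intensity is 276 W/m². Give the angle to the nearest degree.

θ ≈ 91°

Unpolarized light through the first polarizer → I₁ = ½ I₀, now polarized at 10°.
I₂ = I₁ cos²(33° − 10°) = 0.5 I₀ · cos²(23°) = 0.4237 I₀.
Target fraction: 276 / 2320 W/m² = 0.119 of I₀.
Need I₃/I₀ = 0.119, so cos²(θ − 33°) = 0.119 / 0.4237 = 0.2808.
θ − 33° = arccos(√0.2808) = 58.0°, giving θ ≈ 33 + 58.0 = 91.0°.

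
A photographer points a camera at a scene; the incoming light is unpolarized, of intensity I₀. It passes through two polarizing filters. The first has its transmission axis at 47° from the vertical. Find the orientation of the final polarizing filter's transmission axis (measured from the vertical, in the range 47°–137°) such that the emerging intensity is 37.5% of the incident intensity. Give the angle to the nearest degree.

Unpolarized light through the first polarizer → I₁ = ½ I₀, now polarized at 47°.
Need I₂/I₀ = 0.375, so cos²(θ − 47°) = 0.375 / 0.5 = 0.75.
θ − 47° = arccos(√0.75) = 30.0°, giving θ ≈ 47 + 30.0 = 77.0°.

θ ≈ 77°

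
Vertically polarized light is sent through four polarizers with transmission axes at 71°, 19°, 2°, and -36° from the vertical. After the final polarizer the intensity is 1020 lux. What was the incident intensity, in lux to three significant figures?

I₁ = I₀ cos²(71° − 0°) = I₀ cos²(71°) = 0.106 I₀.
I₂ = I₁ cos²(19° − 71°) = 0.106 I₀ · cos²(52°) = 0.04018 I₀.
I₃ = I₂ cos²(2° − 19°) = 0.04018 I₀ · cos²(17°) = 0.03674 I₀.
I₄ = I₃ cos²(-36° − 2°) = 0.03674 I₀ · cos²(38°) = 0.02282 I₀.
So 1020 lux = 0.02282 I₀, giving I₀ = 1020/0.02282 = 4.471e+04 lux.

I₀ ≈ 4.47e4 lux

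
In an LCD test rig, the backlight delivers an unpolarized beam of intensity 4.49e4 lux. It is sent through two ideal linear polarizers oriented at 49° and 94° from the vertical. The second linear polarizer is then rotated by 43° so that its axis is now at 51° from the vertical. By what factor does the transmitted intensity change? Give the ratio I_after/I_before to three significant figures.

Before rotation:
Unpolarized light through the first polarizer → I₁ = ½ I₀, now polarized at 49°.
I₂ = I₁ cos²(94° − 49°) = 0.5 I₀ · cos²(45°) = 0.25 I₀.
After rotation:
Unpolarized light through the first polarizer → I₁ = ½ I₀, now polarized at 49°.
I₂ = I₁ cos²(51° − 49°) = 0.5 I₀ · cos²(2°) = 0.4994 I₀.
Ratio = 0.4994 / 0.25 = 1.998.

I_new/I_old ≈ 2.00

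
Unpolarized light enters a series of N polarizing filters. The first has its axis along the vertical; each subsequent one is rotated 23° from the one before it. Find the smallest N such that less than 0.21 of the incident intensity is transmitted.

First polarizer halves the unpolarized light: factor 1/2.
Each further stage multiplies by cos²(23°) = 0.8473.
After N polarizers: T = 0.5·0.8473^(N−1). Require T < 0.21 ⇒ N−1 > ln(0.21/0.5)/ln(0.8473) = 5.24, so N−1 ≥ 6 and N = 7.
Check: N=7 gives T = 0.185 < 0.21; N=6 gives T = 0.2184.

N = 7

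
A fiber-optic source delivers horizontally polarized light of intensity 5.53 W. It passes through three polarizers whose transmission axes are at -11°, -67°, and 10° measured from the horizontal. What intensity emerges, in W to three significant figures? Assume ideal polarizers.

I ≈ 0.0843 W

By Malus's law, I₁ = 5.53 W · cos²(11°) = 5.329 W.
I₂ = I₁ · cos²(56°) = 5.329 · 0.3127 = 1.666 W.
I₃ = I₂ · cos²(77°) = 1.666 · 0.0506 = 0.08432 W.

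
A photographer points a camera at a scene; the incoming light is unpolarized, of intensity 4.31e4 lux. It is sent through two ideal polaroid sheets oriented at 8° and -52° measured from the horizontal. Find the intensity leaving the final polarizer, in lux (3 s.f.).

Unpolarized light through the first polarizer → I₁ = 4.31e4 lux/2 = 2.155e+04 lux, polarized at 8°.
I₂ = I₁ · cos²(60°) = 2.155e+04 · 0.25 = 5388 lux.

I ≈ 5390 lux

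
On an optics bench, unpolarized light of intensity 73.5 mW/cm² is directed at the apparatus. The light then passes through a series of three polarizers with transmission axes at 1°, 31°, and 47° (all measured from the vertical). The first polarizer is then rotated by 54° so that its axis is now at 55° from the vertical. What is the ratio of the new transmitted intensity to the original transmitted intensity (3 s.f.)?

Before rotation:
Unpolarized light through the first polarizer → I₁ = ½ I₀, now polarized at 1°.
I₂ = I₁ cos²(31° − 1°) = 0.5 I₀ · cos²(30°) = 0.375 I₀.
I₃ = I₂ cos²(47° − 31°) = 0.375 I₀ · cos²(16°) = 0.3465 I₀.
After rotation:
Unpolarized light through the first polarizer → I₁ = ½ I₀, now polarized at 55°.
I₂ = I₁ cos²(31° − 55°) = 0.5 I₀ · cos²(24°) = 0.4173 I₀.
I₃ = I₂ cos²(47° − 31°) = 0.4173 I₀ · cos²(16°) = 0.3856 I₀.
Ratio = 0.3856 / 0.3465 = 1.113.

I_new/I_old ≈ 1.11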